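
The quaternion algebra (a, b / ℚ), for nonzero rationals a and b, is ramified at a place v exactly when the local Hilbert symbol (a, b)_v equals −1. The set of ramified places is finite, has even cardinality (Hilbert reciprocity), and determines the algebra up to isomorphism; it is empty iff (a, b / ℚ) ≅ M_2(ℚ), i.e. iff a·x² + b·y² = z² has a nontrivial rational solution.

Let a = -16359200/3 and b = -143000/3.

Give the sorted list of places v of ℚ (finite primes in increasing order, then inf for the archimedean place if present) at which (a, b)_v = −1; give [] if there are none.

(a, b) ≡ (-6, -4290) mod (ℚ^×)²; places V = {2, 3, 5, 11, 13, ∞}.
(a,b)_2: α=5, β=3; u≡5, v≡7 (mod 8); ε(u)ε(v)=0·1, αω(v)=5·0, βω(u)=3·1; sum ≡ 1  ⇒  -1.
(a,b)_13: α=2, u≡8; β=1, v≡8 (mod 13); (8|13)=-1, (8|13)=-1; sign (−1)^0·-1^1·-1^2 = -1.
(a,b)_5: α=2, u≡4; β=3, v≡2 (mod 5); (4|5)=+1, (2|5)=-1; sign (−1)^0·+1^3·-1^2 = +1.
(a,b)_3: α=-1, u≡1; β=-1, v≡1 (mod 3); (1|3)=+1, (1|3)=+1; sign (−1)^1·+1^-1·+1^-1 = -1.
(a,b)_∞: sgn(-6)=−, sgn(-4290)=−, so -1.
(a,b)_11: α=2, u≡4; β=1, v≡8 (mod 11); (4|11)=+1, (8|11)=-1; sign (−1)^0·+1^1·-1^2 = +1.
|Ram(-6, -4290)| = 4, even; anisotropic at {2, 3, 13, ∞}.

[2, 3, 13, inf]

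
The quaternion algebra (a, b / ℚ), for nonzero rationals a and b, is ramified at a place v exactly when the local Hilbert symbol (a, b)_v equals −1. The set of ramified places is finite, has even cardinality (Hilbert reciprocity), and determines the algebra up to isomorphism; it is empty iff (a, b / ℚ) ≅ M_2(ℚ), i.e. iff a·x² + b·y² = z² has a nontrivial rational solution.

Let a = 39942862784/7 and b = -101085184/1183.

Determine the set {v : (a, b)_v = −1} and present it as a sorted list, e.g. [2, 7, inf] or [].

(a, b) ≡ (36105377, -172753) mod (ℚ^×)²; places V = {2, 7, 11, 13, 19, 23, 29, 37, ∞}.
(a,b)_19: α=1, u≡17; β=0, v≡12 (mod 19); (17|19)=+1, (12|19)=-1; sign (−1)^0·+1^0·-1^1 = -1.
(a,b)_2: α=6, β=12; u≡1, v≡7 (mod 8); ε(u)ε(v)=0·1, αω(v)=6·0, βω(u)=12·0; sum ≡ 0  ⇒  +1.
(a,b)_13: α=0, u≡12; β=-2, v≡3 (mod 13); (12|13)=+1, (3|13)=+1; sign (−1)^0·+1^-2·+1^0 = +1.
(a,b)_37: α=1, u≡6; β=1, v≡26 (mod 37); (6|37)=-1, (26|37)=+1; sign (−1)^0·-1^1·+1^1 = -1.
(a,b)_∞: sgn(36105377)=+, sgn(-172753)=−, so +1.
(a,b)_7: α=-1, u≡6; β=-1, v≡3 (mod 7); (6|7)=-1, (3|7)=-1; sign (−1)^1·-1^-1·-1^-1 = -1.
(a,b)_29: α=1, u≡21; β=1, v≡2 (mod 29); (21|29)=-1, (2|29)=-1; sign (−1)^0·-1^1·-1^1 = +1.
(a,b)_11: α=3, u≡2; β=0, v≡7 (mod 11); (2|11)=-1, (7|11)=-1; sign (−1)^0·-1^0·-1^3 = -1.
(a,b)_23: α=1, u≡16; β=1, v≡20 (mod 23); (16|23)=+1, (20|23)=-1; sign (−1)^1·+1^1·-1^1 = +1.
|Ram(36105377, -172753)| = 4, even; anisotropic at {7, 11, 19, 37}.

[7, 11, 19, 37]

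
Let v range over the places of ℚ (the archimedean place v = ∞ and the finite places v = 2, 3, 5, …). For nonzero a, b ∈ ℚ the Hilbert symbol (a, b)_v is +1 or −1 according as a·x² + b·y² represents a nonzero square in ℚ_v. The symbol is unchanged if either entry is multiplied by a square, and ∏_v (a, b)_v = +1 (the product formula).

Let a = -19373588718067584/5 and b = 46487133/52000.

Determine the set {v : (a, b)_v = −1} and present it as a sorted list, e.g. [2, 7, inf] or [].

[5, 23]

(a, b) ≡ (-230230, 10010) mod (ℚ^×)²; places V = {2, 3, 5, 7, 11, 13, 23, 37, ∞}.
(a,b)_7: α=3, u≡3; β=3, v≡1 (mod 7); (3|7)=-1, (1|7)=+1; sign (−1)^1·-1^3·+1^3 = +1.
(a,b)_37: α=0, u≡26; β=2, v≡29 (mod 37); (26|37)=+1, (29|37)=-1; sign (−1)^0·+1^2·-1^0 = +1.
(a,b)_∞: sgn(-230230)=−, sgn(10010)=+, so +1.
(a,b)_13: α=3, u≡3; β=-1, v≡12 (mod 13); (3|13)=+1, (12|13)=+1; sign (−1)^0·+1^-1·+1^3 = +1.
(a,b)_3: α=8, u≡2; β=2, v≡2 (mod 3); (2|3)=-1, (2|3)=-1; sign (−1)^0·-1^2·-1^8 = +1.
(a,b)_5: α=-1, u≡1; β=-3, v≡3 (mod 5); (1|5)=+1, (3|5)=-1; sign (−1)^0·+1^-3·-1^-1 = -1.
(a,b)_23: α=1, u≡13; β=0, v≡10 (mod 23); (13|23)=+1, (10|23)=-1; sign (−1)^0·+1^0·-1^1 = -1.
(a,b)_11: α=3, u≡9; β=1, v≡8 (mod 11); (9|11)=+1, (8|11)=-1; sign (−1)^1·+1^1·-1^3 = +1.
(a,b)_2: α=7, β=-5; u≡5, v≡5 (mod 8); ε(u)ε(v)=0·0, αω(v)=7·1, βω(u)=-5·1; sum ≡ 0  ⇒  +1.
|Ram(-230230, 10010)| = 2, even; anisotropic at {5, 23}.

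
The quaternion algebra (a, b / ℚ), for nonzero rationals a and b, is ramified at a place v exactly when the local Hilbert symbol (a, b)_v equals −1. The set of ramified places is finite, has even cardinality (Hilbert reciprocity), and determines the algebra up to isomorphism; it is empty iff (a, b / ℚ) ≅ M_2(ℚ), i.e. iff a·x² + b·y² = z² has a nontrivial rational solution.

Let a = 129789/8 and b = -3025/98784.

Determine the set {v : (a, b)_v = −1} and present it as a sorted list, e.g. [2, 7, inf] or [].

(a, b) ≡ (28842, -14) mod (ℚ^×)²; places V = {2, 3, 5, 7, 11, 19, 23, ∞}.
(a,b)_3: α=3, u≡2; β=-2, v≡1 (mod 3); (2|3)=-1, (1|3)=+1; sign (−1)^0·-1^-2·+1^3 = +1.
(a,b)_5: α=0, u≡3; β=2, v≡1 (mod 5); (3|5)=-1, (1|5)=+1; sign (−1)^0·-1^2·+1^0 = +1.
(a,b)_23: α=1, u≡1; β=0, v≡12 (mod 23); (1|23)=+1, (12|23)=+1; sign (−1)^0·+1^0·+1^1 = +1.
(a,b)_2: α=-3, β=-5; u≡5, v≡1 (mod 8); ε(u)ε(v)=0·0, αω(v)=-3·0, βω(u)=-5·1; sum ≡ 1  ⇒  -1.
(a,b)_∞: sgn(28842)=+, sgn(-14)=−, so +1.
(a,b)_11: α=1, u≡5; β=2, v≡2 (mod 11); (5|11)=+1, (2|11)=-1; sign (−1)^0·+1^2·-1^1 = -1.
(a,b)_7: α=0, u≡2; β=-3, v≡6 (mod 7); (2|7)=+1, (6|7)=-1; sign (−1)^0·+1^-3·-1^0 = +1.
(a,b)_19: α=1, u≡6; β=0, v≡5 (mod 19); (6|19)=+1, (5|19)=+1; sign (−1)^0·+1^0·+1^1 = +1.
Ram(28842, -14) = {2, 11}; no ℚ_2-point on the conic.

[2, 11]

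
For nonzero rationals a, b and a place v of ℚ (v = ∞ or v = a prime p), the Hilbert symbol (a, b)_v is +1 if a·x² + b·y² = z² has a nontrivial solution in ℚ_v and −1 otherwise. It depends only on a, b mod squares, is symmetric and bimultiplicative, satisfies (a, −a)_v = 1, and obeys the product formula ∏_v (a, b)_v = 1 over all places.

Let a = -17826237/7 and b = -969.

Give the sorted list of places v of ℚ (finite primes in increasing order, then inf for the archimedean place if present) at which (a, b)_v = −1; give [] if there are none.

Mod squares: a ≡ -19019, b ≡ -969. Check v ∈ {∞, 2, 3, 7, 11, 13, 17, 19}.
v=11: a=11^1·(≡9), b=11^0·(≡10) mod 11; (9|11)=+1, (10|11)=-1; (−1)^{1·0·5}·(+1)^0·(-1)^1 = -1.
v=2: v_2(a)=0, v_2(b)=0; units ≡ 5, 7 (mod 8); ε·ε+αω+βω = 0·1+0·0+0·1 ≡ 0  ⇒  (a,b)_2 = +1.
v=3: a=3^8·(≡1), b=3^1·(≡1) mod 3; (1|3)=+1, (1|3)=+1; (−1)^{8·1·1}·(+1)^1·(+1)^8 = +1.
v=19: a=19^1·(≡5), b=19^1·(≡6) mod 19; (5|19)=+1, (6|19)=+1; (−1)^{1·1·9}·(+1)^1·(+1)^1 = -1.
v=∞: -19019 < 0 and -969 < 0  ⇒  (a,b)_∞ = -1.
v=13: a=13^1·(≡8), b=13^0·(≡6) mod 13; (8|13)=-1, (6|13)=-1; (−1)^{1·0·6}·(-1)^0·(-1)^1 = -1.
v=17: a=17^0·(≡2), b=17^1·(≡11) mod 17; (2|17)=+1, (11|17)=-1; (−1)^{0·1·8}·(+1)^1·(-1)^0 = +1.
v=7: a=7^-1·(≡5), b=7^0·(≡4) mod 7; (5|7)=-1, (4|7)=+1; (−1)^{-1·0·3}·(-1)^0·(+1)^-1 = +1.
|Ram(-19019, -969)| = 4, even; anisotropic at {11, 13, 19, ∞}.

[11, 13, 19, inf]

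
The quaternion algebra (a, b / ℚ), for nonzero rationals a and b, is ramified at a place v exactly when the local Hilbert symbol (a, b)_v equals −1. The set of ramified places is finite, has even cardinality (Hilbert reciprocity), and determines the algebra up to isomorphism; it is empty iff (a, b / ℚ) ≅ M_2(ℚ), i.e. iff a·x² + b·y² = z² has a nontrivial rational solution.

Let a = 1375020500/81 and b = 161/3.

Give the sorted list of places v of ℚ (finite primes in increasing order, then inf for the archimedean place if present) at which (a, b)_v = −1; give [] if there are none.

Mod squares: a ≡ 13750205, b ≡ 483. Check v ∈ {∞, 2, 3, 5, 7, 19, 23, 29, 31}.
v=3: a=3^-4·(≡2), b=3^-1·(≡2) mod 3; (2|3)=-1, (2|3)=-1; (−1)^{-4·-1·1}·(-1)^-1·(-1)^-4 = -1.
v=∞: 13750205 > 0 and 483 > 0  ⇒  (a,b)_∞ = +1.
v=19: a=19^1·(≡4), b=19^0·(≡3) mod 19; (4|19)=+1, (3|19)=-1; (−1)^{1·0·9}·(+1)^0·(-1)^1 = -1.
v=29: a=29^1·(≡6), b=29^0·(≡15) mod 29; (6|29)=+1, (15|29)=-1; (−1)^{1·0·14}·(+1)^0·(-1)^1 = -1.
v=7: a=7^1·(≡5), b=7^1·(≡3) mod 7; (5|7)=-1, (3|7)=-1; (−1)^{1·1·3}·(-1)^1·(-1)^1 = -1.
v=2: v_2(a)=2, v_2(b)=0; units ≡ 5, 3 (mod 8); ε·ε+αω+βω = 0·1+2·1+0·1 ≡ 0  ⇒  (a,b)_2 = +1.
v=23: a=23^1·(≡5), b=23^1·(≡10) mod 23; (5|23)=-1, (10|23)=-1; (−1)^{1·1·11}·(-1)^1·(-1)^1 = -1.
v=31: a=31^1·(≡14), b=31^0·(≡2) mod 31; (14|31)=+1, (2|31)=+1; (−1)^{1·0·15}·(+1)^0·(+1)^1 = +1.
v=5: a=5^3·(≡4), b=5^0·(≡2) mod 5; (4|5)=+1, (2|5)=-1; (−1)^{3·0·2}·(+1)^0·(-1)^3 = -1.
(13750205, 483 / ℚ) ramifies at {3, 5, 7, 19, 23, 29}: a division algebra.

[3, 5, 7, 19, 23, 29]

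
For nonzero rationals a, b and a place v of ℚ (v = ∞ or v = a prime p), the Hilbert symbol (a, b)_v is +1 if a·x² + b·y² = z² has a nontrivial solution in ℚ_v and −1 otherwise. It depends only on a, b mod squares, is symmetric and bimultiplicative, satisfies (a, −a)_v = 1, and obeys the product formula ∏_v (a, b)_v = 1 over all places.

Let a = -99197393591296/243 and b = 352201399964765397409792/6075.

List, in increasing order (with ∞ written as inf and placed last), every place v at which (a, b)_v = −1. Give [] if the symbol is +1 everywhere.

[2, 47]

Mod squares: a ≡ -2397, b ≡ 66. Check v ∈ {∞, 2, 3, 5, 7, 11, 13, 17, 47}.
v=11: a=11^4·(≡3), b=11^9·(≡8) mod 11; (3|11)=+1, (8|11)=-1; (−1)^{4·9·5}·(+1)^9·(-1)^4 = +1.
v=∞: -2397 < 0 and 66 > 0  ⇒  (a,b)_∞ = +1.
v=5: a=5^0·(≡3), b=5^-2·(≡4) mod 5; (3|5)=-1, (4|5)=+1; (−1)^{0·-2·2}·(-1)^-2·(+1)^0 = +1.
v=7: a=7^2·(≡4), b=7^0·(≡5) mod 7; (4|7)=+1, (5|7)=-1; (−1)^{2·0·3}·(+1)^0·(-1)^2 = +1.
v=47: a=47^1·(≡31), b=47^2·(≡45) mod 47; (31|47)=-1, (45|47)=-1; (−1)^{1·2·23}·(-1)^2·(-1)^1 = -1.
v=13: a=13^2·(≡8), b=13^4·(≡1) mod 13; (8|13)=-1, (1|13)=+1; (−1)^{2·4·6}·(-1)^4·(+1)^2 = +1.
v=2: v_2(a)=10, v_2(b)=13; units ≡ 3, 1 (mod 8); ε·ε+αω+βω = 1·0+10·0+13·1 ≡ 1  ⇒  (a,b)_2 = -1.
v=17: a=17^1·(≡12), b=17^2·(≡2) mod 17; (12|17)=-1, (2|17)=+1; (−1)^{1·2·8}·(-1)^2·(+1)^1 = +1.
v=3: a=3^-5·(≡2), b=3^-5·(≡1) mod 3; (2|3)=-1, (1|3)=+1; (−1)^{-5·-5·1}·(-1)^-5·(+1)^-5 = +1.
(-2397, 66 / ℚ) ramifies at {2, 47}: a division algebra.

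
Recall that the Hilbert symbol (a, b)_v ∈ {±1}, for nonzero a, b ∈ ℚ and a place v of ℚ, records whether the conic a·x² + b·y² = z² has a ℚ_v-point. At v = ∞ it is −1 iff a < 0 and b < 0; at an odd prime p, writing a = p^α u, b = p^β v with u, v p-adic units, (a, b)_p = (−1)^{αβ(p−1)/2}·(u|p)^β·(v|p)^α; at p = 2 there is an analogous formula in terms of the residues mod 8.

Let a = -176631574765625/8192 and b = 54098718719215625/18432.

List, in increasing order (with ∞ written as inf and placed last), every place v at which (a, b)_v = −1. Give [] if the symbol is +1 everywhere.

[5, 7, 19, 31]

(a, b) ≡ (-1330, 28210) mod (ℚ^×)²; places V = {2, 3, 5, 7, 13, 19, 31, ∞}.
(a,b)_19: α=3, u≡11; β=4, v≡8 (mod 19); (11|19)=+1, (8|19)=-1; sign (−1)^0·+1^4·-1^3 = -1.
(a,b)_13: α=0, u≡4; β=1, v≡10 (mod 13); (4|13)=+1, (10|13)=+1; sign (−1)^0·+1^1·+1^0 = +1.
(a,b)_∞: sgn(-1330)=−, sgn(28210)=+, so +1.
(a,b)_5: α=7, u≡4; β=5, v≡2 (mod 5); (4|5)=+1, (2|5)=-1; sign (−1)^0·+1^5·-1^7 = -1.
(a,b)_7: α=3, u≡5; β=3, v≡6 (mod 7); (5|7)=-1, (6|7)=-1; sign (−1)^1·-1^3·-1^3 = -1.
(a,b)_3: α=0, u≡2; β=-2, v≡1 (mod 3); (2|3)=-1, (1|3)=+1; sign (−1)^0·-1^-2·+1^0 = +1.
(a,b)_2: α=-13, β=-11; u≡7, v≡1 (mod 8); ε(u)ε(v)=1·0, αω(v)=-13·0, βω(u)=-11·0; sum ≡ 0  ⇒  +1.
(a,b)_31: α=2, u≡21; β=3, v≡26 (mod 31); (21|31)=-1, (26|31)=-1; sign (−1)^0·-1^3·-1^2 = -1.
|Ram(-1330, 28210)| = 4, even; anisotropic at {5, 7, 19, 31}.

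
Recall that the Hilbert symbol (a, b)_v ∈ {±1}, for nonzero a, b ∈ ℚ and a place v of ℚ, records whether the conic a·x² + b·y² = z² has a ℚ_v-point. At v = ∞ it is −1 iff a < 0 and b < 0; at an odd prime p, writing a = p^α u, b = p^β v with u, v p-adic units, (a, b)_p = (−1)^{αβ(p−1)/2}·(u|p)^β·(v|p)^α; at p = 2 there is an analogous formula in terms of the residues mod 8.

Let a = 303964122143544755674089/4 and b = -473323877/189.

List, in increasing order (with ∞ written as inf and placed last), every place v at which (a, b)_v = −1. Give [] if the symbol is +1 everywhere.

Mod squares: a ≡ 156009, b ≡ -58815393. Check v ∈ {∞, 2, 3, 7, 11, 13, 17, 19, 23, 29, 31}.
v=17: a=17^3·(≡12), b=17^1·(≡1) mod 17; (12|17)=-1, (1|17)=+1; (−1)^{3·1·8}·(-1)^1·(+1)^3 = -1.
v=11: a=11^2·(≡2), b=11^0·(≡9) mod 11; (2|11)=-1, (9|11)=+1; (−1)^{2·0·5}·(-1)^0·(+1)^2 = +1.
v=∞: 156009 > 0 and -58815393 < 0  ⇒  (a,b)_∞ = +1.
v=19: a=19^5·(≡12), b=19^1·(≡9) mod 19; (12|19)=-1, (9|19)=+1; (−1)^{5·1·9}·(-1)^1·(+1)^5 = +1.
v=31: a=31^2·(≡22), b=31^0·(≡19) mod 31; (22|31)=-1, (19|31)=+1; (−1)^{2·0·15}·(-1)^0·(+1)^2 = +1.
v=23: a=23^3·(≡15), b=23^1·(≡4) mod 23; (15|23)=-1, (4|23)=+1; (−1)^{3·1·11}·(-1)^1·(+1)^3 = +1.
v=7: a=7^1·(≡5), b=7^-1·(≡5) mod 7; (5|7)=-1, (5|7)=-1; (−1)^{1·-1·3}·(-1)^-1·(-1)^1 = -1.
v=29: a=29^2·(≡18), b=29^1·(≡12) mod 29; (18|29)=-1, (12|29)=-1; (−1)^{2·1·14}·(-1)^1·(-1)^2 = -1.
v=3: a=3^1·(≡1), b=3^-3·(≡1) mod 3; (1|3)=+1, (1|3)=+1; (−1)^{1·-3·1}·(+1)^-3·(+1)^1 = -1.
v=13: a=13^0·(≡12), b=13^3·(≡3) mod 13; (12|13)=+1, (3|13)=+1; (−1)^{0·3·6}·(+1)^3·(+1)^0 = +1.
v=2: v_2(a)=-2, v_2(b)=0; units ≡ 1, 7 (mod 8); ε·ε+αω+βω = 0·1+-2·0+0·0 ≡ 0  ⇒  (a,b)_2 = +1.
|Ram(156009, -58815393)| = 4, even; anisotropic at {3, 7, 17, 29}.

[3, 7, 17, 29]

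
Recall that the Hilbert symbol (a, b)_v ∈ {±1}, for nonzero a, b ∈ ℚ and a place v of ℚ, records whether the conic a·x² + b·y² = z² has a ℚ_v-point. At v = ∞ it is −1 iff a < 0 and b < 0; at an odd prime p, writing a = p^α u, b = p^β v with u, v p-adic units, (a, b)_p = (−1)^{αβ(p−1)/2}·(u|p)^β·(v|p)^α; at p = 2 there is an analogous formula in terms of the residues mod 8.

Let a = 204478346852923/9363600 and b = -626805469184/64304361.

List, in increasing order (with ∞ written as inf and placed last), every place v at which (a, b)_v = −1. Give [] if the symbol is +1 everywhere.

(a, b) ≡ (4147, -551) mod (ℚ^×)²; places V = {2, 3, 5, 11, 13, 17, 19, 29, 31, ∞}.
(a,b)_11: α=1, u≡1; β=-2, v≡2 (mod 11); (1|11)=+1, (2|11)=-1; sign (−1)^0·+1^-2·-1^1 = -1.
(a,b)_17: α=-2, u≡9; β=2, v≡10 (mod 17); (9|17)=+1, (10|17)=-1; sign (−1)^0·+1^2·-1^-2 = +1.
(a,b)_19: α=2, u≡1; β=1, v≡5 (mod 19); (1|19)=+1, (5|19)=+1; sign (−1)^0·+1^1·+1^2 = +1.
(a,b)_2: α=-4, β=12; u≡3, v≡1 (mod 8); ε(u)ε(v)=1·0, αω(v)=-4·0, βω(u)=12·1; sum ≡ 0  ⇒  +1.
(a,b)_5: α=-2, u≡2; β=0, v≡1 (mod 5); (2|5)=-1, (1|5)=+1; sign (−1)^0·-1^0·+1^-2 = +1.
(a,b)_29: α=3, u≡21; β=1, v≡11 (mod 29); (21|29)=-1, (11|29)=-1; sign (−1)^0·-1^1·-1^3 = +1.
(a,b)_∞: sgn(4147)=+, sgn(-551)=−, so +1.
(a,b)_31: α=2, u≡23; β=2, v≡9 (mod 31); (23|31)=-1, (9|31)=+1; sign (−1)^0·-1^2·+1^2 = +1.
(a,b)_3: α=-4, u≡1; β=-12, v≡1 (mod 3); (1|3)=+1, (1|3)=+1; sign (−1)^0·+1^-12·+1^-4 = +1.
(a,b)_13: α=3, u≡6; β=0, v≡7 (mod 13); (6|13)=-1, (7|13)=-1; sign (−1)^0·-1^0·-1^3 = -1.
Ram(4147, -551) = {11, 13}; no ℚ_11-point on the conic.

[11, 13]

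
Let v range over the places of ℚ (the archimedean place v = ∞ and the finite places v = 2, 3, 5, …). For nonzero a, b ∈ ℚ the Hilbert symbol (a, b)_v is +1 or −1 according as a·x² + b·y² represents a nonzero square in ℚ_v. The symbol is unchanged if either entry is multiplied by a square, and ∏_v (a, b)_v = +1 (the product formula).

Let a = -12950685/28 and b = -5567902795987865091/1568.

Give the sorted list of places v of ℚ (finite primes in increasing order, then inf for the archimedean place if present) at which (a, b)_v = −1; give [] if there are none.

[2, 5, 11, inf]

Mod squares: a ≡ -124355, b ≡ -38. Check v ∈ {∞, 2, 3, 5, 7, 11, 17, 19}.
v=2: v_2(a)=-2, v_2(b)=-5; units ≡ 5, 5 (mod 8); ε·ε+αω+βω = 0·0+-2·1+-5·1 ≡ 1  ⇒  (a,b)_2 = -1.
v=3: a=3^6·(≡1), b=3^12·(≡1) mod 3; (1|3)=+1, (1|3)=+1; (−1)^{6·12·1}·(+1)^12·(+1)^6 = +1.
v=5: a=5^1·(≡1), b=5^0·(≡3) mod 5; (1|5)=+1, (3|5)=-1; (−1)^{1·0·2}·(+1)^0·(-1)^1 = -1.
v=11: a=11^1·(≡1), b=11^4·(≡10) mod 11; (1|11)=+1, (10|11)=-1; (−1)^{1·4·5}·(+1)^4·(-1)^1 = -1.
v=17: a=17^1·(≡3), b=17^2·(≡8) mod 17; (3|17)=-1, (8|17)=+1; (−1)^{1·2·8}·(-1)^2·(+1)^1 = +1.
v=19: a=19^1·(≡18), b=19^5·(≡1) mod 19; (18|19)=-1, (1|19)=+1; (−1)^{1·5·9}·(-1)^5·(+1)^1 = +1.
v=∞: -124355 < 0 and -38 < 0  ⇒  (a,b)_∞ = -1.
v=7: a=7^-1·(≡2), b=7^-2·(≡1) mod 7; (2|7)=+1, (1|7)=+1; (−1)^{-1·-2·3}·(+1)^-2·(+1)^-1 = +1.
|Ram(-124355, -38)| = 4, even; anisotropic at {2, 5, 11, ∞}.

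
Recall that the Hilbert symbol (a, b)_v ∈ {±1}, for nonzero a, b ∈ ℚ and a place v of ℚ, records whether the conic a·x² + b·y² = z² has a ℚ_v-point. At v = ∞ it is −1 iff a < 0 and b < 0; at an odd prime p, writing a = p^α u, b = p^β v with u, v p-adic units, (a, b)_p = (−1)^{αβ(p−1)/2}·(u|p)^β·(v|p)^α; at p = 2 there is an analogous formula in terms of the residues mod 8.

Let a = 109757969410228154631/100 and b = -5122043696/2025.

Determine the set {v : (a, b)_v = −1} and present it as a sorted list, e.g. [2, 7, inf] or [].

[7, 31]

Mod squares: a ≡ 119, b ≡ -133331. Check v ∈ {∞, 2, 3, 5, 7, 11, 17, 23, 31}.
v=∞: 119 > 0 and -133331 < 0  ⇒  (a,b)_∞ = +1.
v=3: a=3^2·(≡2), b=3^-4·(≡1) mod 3; (2|3)=-1, (1|3)=+1; (−1)^{2·-4·1}·(-1)^-4·(+1)^2 = +1.
v=11: a=11^2·(≡3), b=11^1·(≡4) mod 11; (3|11)=+1, (4|11)=+1; (−1)^{2·1·5}·(+1)^1·(+1)^2 = +1.
v=23: a=23^2·(≡8), b=23^1·(≡17) mod 23; (8|23)=+1, (17|23)=-1; (−1)^{2·1·11}·(+1)^1·(-1)^2 = +1.
v=17: a=17^3·(≡12), b=17^1·(≡12) mod 17; (12|17)=-1, (12|17)=-1; (−1)^{3·1·8}·(-1)^1·(-1)^3 = +1.
v=5: a=5^-2·(≡4), b=5^-2·(≡4) mod 5; (4|5)=+1, (4|5)=+1; (−1)^{-2·-2·2}·(+1)^-2·(+1)^-2 = +1.
v=7: a=7^9·(≡5), b=7^4·(≡5) mod 7; (5|7)=-1, (5|7)=-1; (−1)^{9·4·3}·(-1)^4·(-1)^9 = -1.
v=31: a=31^2·(≡22), b=31^1·(≡18) mod 31; (22|31)=-1, (18|31)=+1; (−1)^{2·1·15}·(-1)^1·(+1)^2 = -1.
v=2: v_2(a)=-2, v_2(b)=4; units ≡ 7, 5 (mod 8); ε·ε+αω+βω = 1·0+-2·1+4·0 ≡ 0  ⇒  (a,b)_2 = +1.
(119, -133331 / ℚ) ramifies at {7, 31}: a division algebra.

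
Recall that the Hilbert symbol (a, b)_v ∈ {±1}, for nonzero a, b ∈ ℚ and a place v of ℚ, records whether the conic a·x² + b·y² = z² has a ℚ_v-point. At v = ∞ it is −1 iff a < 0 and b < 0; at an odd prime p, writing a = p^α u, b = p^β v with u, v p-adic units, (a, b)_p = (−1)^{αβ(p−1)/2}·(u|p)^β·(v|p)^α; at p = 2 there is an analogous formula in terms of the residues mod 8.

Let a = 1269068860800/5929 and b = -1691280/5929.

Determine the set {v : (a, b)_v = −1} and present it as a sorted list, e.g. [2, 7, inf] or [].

Mod squares: a ≡ 6438, b ≡ -145. Check v ∈ {∞, 2, 3, 5, 7, 11, 13, 29, 37}.
v=∞: 6438 > 0 and -145 < 0  ⇒  (a,b)_∞ = +1.
v=11: a=11^-2·(≡3), b=11^-2·(≡5) mod 11; (3|11)=+1, (5|11)=+1; (−1)^{-2·-2·5}·(+1)^-2·(+1)^-2 = +1.
v=7: a=7^-2·(≡3), b=7^-2·(≡2) mod 7; (3|7)=-1, (2|7)=+1; (−1)^{-2·-2·3}·(-1)^-2·(+1)^-2 = +1.
v=5: a=5^2·(≡3), b=5^1·(≡1) mod 5; (3|5)=-1, (1|5)=+1; (−1)^{2·1·2}·(-1)^1·(+1)^2 = -1.
v=3: a=3^7·(≡1), b=3^6·(≡2) mod 3; (1|3)=+1, (2|3)=-1; (−1)^{7·6·1}·(+1)^6·(-1)^7 = -1.
v=29: a=29^1·(≡10), b=29^1·(≡20) mod 29; (10|29)=-1, (20|29)=+1; (−1)^{1·1·14}·(-1)^1·(+1)^1 = -1.
v=37: a=37^1·(≡25), b=37^0·(≡3) mod 37; (25|37)=+1, (3|37)=+1; (−1)^{1·0·18}·(+1)^0·(+1)^1 = +1.
v=2: v_2(a)=7, v_2(b)=4; units ≡ 3, 7 (mod 8); ε·ε+αω+βω = 1·1+7·0+4·1 ≡ 1  ⇒  (a,b)_2 = -1.
v=13: a=13^2·(≡3), b=13^0·(≡7) mod 13; (3|13)=+1, (7|13)=-1; (−1)^{2·0·6}·(+1)^0·(-1)^2 = +1.
|Ram(6438, -145)| = 4, even; anisotropic at {2, 3, 5, 29}.

[2, 3, 5, 29]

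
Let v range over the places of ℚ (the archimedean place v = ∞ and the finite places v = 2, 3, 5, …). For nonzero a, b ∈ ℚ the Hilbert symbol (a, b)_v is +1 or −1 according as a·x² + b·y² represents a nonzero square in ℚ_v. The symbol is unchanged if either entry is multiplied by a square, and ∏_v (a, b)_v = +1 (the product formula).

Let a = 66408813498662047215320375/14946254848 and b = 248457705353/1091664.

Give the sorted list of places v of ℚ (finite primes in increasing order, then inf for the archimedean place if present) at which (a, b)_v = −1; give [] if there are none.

[3, 5, 17, 23, 37, 43]

(a, b) ≡ (506345, 9933) mod (ℚ^×)²; places V = {2, 3, 5, 7, 11, 13, 17, 19, 23, 37, 41, 43, ∞}.
(a,b)_41: α=2, u≡21; β=2, v≡26 (mod 41); (21|41)=+1, (26|41)=-1; sign (−1)^0·+1^2·-1^2 = +1.
(a,b)_11: α=2, u≡1; β=1, v≡4 (mod 11); (1|11)=+1, (4|11)=+1; sign (−1)^0·+1^1·+1^2 = +1.
(a,b)_37: α=1, u≡22; β=0, v≡20 (mod 37); (22|37)=-1, (20|37)=-1; sign (−1)^0·-1^0·-1^1 = -1.
(a,b)_∞: sgn(506345)=+, sgn(9933)=+, so +1.
(a,b)_23: α=1, u≡16; β=0, v≡19 (mod 23); (16|23)=+1, (19|23)=-1; sign (−1)^0·+1^0·-1^1 = -1.
(a,b)_43: α=6, u≡22; β=3, v≡41 (mod 43); (22|43)=-1, (41|43)=+1; sign (−1)^0·-1^3·+1^6 = -1.
(a,b)_19: α=-4, u≡10; β=-2, v≡15 (mod 19); (10|19)=-1, (15|19)=-1; sign (−1)^0·-1^-2·-1^-4 = +1.
(a,b)_2: α=-14, β=-4; u≡1, v≡5 (mod 8); ε(u)ε(v)=0·0, αω(v)=-14·1, βω(u)=-4·0; sum ≡ 0  ⇒  +1.
(a,b)_3: α=0, u≡2; β=-3, v≡2 (mod 3); (2|3)=-1, (2|3)=-1; sign (−1)^0·-1^-3·-1^0 = -1.
(a,b)_17: α=1, u≡16; β=0, v≡14 (mod 17); (16|17)=+1, (14|17)=-1; sign (−1)^0·+1^0·-1^1 = -1.
(a,b)_7: α=-1, u≡4; β=-1, v≡3 (mod 7); (4|7)=+1, (3|7)=-1; sign (−1)^1·+1^-1·-1^-1 = +1.
(a,b)_5: α=3, u≡1; β=0, v≡2 (mod 5); (1|5)=+1, (2|5)=-1; sign (−1)^0·+1^0·-1^3 = -1.
(a,b)_13: α=4, u≡6; β=2, v≡4 (mod 13); (6|13)=-1, (4|13)=+1; sign (−1)^0·-1^2·+1^4 = +1.
(506345, 9933 / ℚ) ramifies at {3, 5, 17, 23, 37, 43}: a division algebra.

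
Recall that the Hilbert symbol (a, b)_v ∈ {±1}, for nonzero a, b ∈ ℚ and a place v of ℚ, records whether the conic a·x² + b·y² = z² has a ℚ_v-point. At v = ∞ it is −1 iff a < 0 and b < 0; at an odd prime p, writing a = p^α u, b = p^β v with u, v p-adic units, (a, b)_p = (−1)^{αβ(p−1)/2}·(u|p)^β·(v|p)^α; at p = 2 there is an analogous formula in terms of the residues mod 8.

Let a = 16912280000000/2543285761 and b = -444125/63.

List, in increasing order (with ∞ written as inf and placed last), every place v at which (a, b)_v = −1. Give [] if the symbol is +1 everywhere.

[2, 7, 17, 19]

Mod squares: a ≡ 14630, b ≡ -124355. Check v ∈ {∞, 2, 3, 5, 7, 11, 17, 19, 29, 37, 47}.
v=11: a=11^1·(≡2), b=11^1·(≡9) mod 11; (2|11)=-1, (9|11)=+1; (−1)^{1·1·5}·(-1)^1·(+1)^1 = +1.
v=47: a=47^-2·(≡30), b=47^0·(≡28) mod 47; (30|47)=-1, (28|47)=+1; (−1)^{-2·0·23}·(-1)^0·(+1)^-2 = +1.
v=3: a=3^0·(≡2), b=3^-2·(≡1) mod 3; (2|3)=-1, (1|3)=+1; (−1)^{0·-2·1}·(-1)^-2·(+1)^0 = +1.
v=29: a=29^-2·(≡15), b=29^0·(≡2) mod 29; (15|29)=-1, (2|29)=-1; (−1)^{-2·0·14}·(-1)^0·(-1)^-2 = +1.
v=17: a=17^2·(≡12), b=17^1·(≡6) mod 17; (12|17)=-1, (6|17)=-1; (−1)^{2·1·8}·(-1)^1·(-1)^2 = -1.
v=5: a=5^7·(≡4), b=5^3·(≡4) mod 5; (4|5)=+1, (4|5)=+1; (−1)^{7·3·2}·(+1)^3·(+1)^7 = +1.
v=∞: 14630 > 0 and -124355 < 0  ⇒  (a,b)_∞ = +1.
v=37: a=37^-2·(≡13), b=37^0·(≡8) mod 37; (13|37)=-1, (8|37)=-1; (−1)^{-2·0·18}·(-1)^0·(-1)^-2 = +1.
v=2: v_2(a)=9, v_2(b)=0; units ≡ 3, 5 (mod 8); ε·ε+αω+βω = 1·0+9·1+0·1 ≡ 1  ⇒  (a,b)_2 = -1.
v=7: a=7^1·(≡2), b=7^-1·(≡2) mod 7; (2|7)=+1, (2|7)=+1; (−1)^{1·-1·3}·(+1)^-1·(+1)^1 = -1.
v=19: a=19^1·(≡2), b=19^1·(≡15) mod 19; (2|19)=-1, (15|19)=-1; (−1)^{1·1·9}·(-1)^1·(-1)^1 = -1.
|Ram(14630, -124355)| = 4, even; anisotropic at {2, 7, 17, 19}.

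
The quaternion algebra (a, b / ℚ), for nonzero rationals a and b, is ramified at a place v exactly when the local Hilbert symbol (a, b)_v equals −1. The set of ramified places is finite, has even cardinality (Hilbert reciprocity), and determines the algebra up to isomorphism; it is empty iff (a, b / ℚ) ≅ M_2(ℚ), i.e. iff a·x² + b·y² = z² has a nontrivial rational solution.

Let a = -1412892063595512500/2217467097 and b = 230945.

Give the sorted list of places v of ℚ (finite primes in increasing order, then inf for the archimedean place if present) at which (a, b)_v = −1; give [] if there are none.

Mod squares: a ≡ -85, b ≡ 230945. Check v ∈ {∞, 2, 3, 5, 7, 11, 13, 17, 19, 43, 47}.
v=11: a=11^2·(≡9), b=11^1·(≡7) mod 11; (9|11)=+1, (7|11)=-1; (−1)^{2·1·5}·(+1)^1·(-1)^2 = +1.
v=5: a=5^5·(≡3), b=5^1·(≡4) mod 5; (3|5)=-1, (4|5)=+1; (−1)^{5·1·2}·(-1)^1·(+1)^5 = -1.
v=3: a=3^-10·(≡2), b=3^0·(≡2) mod 3; (2|3)=-1, (2|3)=-1; (−1)^{-10·0·1}·(-1)^0·(-1)^-10 = +1.
v=7: a=7^2·(≡5), b=7^0·(≡1) mod 7; (5|7)=-1, (1|7)=+1; (−1)^{2·0·3}·(-1)^0·(+1)^2 = +1.
v=17: a=17^-1·(≡6), b=17^1·(≡2) mod 17; (6|17)=-1, (2|17)=+1; (−1)^{-1·1·8}·(-1)^1·(+1)^-1 = -1.
v=∞: -85 < 0 and 230945 > 0  ⇒  (a,b)_∞ = +1.
v=19: a=19^2·(≡13), b=19^1·(≡14) mod 19; (13|19)=-1, (14|19)=-1; (−1)^{2·1·9}·(-1)^1·(-1)^2 = -1.
v=47: a=47^-2·(≡9), b=47^0·(≡34) mod 47; (9|47)=+1, (34|47)=+1; (−1)^{-2·0·23}·(+1)^0·(+1)^-2 = +1.
v=2: v_2(a)=2, v_2(b)=0; units ≡ 3, 1 (mod 8); ε·ε+αω+βω = 1·0+2·0+0·1 ≡ 0  ⇒  (a,b)_2 = +1.
v=43: a=43^2·(≡38), b=43^0·(≡35) mod 43; (38|43)=+1, (35|43)=+1; (−1)^{2·0·21}·(+1)^0·(+1)^2 = +1.
v=13: a=13^4·(≡11), b=13^1·(≡7) mod 13; (11|13)=-1, (7|13)=-1; (−1)^{4·1·6}·(-1)^1·(-1)^4 = -1.
Ram(-85, 230945) = {5, 13, 17, 19}; no ℚ_5-point on the conic.

[5, 13, 17, 19]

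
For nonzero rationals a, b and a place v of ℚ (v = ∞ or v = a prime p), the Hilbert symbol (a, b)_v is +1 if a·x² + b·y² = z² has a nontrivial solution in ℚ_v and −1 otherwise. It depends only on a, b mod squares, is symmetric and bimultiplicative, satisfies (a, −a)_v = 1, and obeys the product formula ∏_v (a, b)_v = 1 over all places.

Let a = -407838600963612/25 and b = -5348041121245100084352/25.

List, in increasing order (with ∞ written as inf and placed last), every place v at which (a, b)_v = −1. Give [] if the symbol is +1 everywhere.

(a, b) ≡ (-287, -91698) mod (ℚ^×)²; places V = {2, 3, 5, 7, 13, 17, 29, 31, 41, ∞}.
(a,b)_∞: sgn(-287)=−, sgn(-91698)=−, so -1.
(a,b)_13: α=2, u≡3; β=2, v≡9 (mod 13); (3|13)=+1, (9|13)=+1; sign (−1)^0·+1^2·+1^2 = +1.
(a,b)_3: α=2, u≡1; β=5, v≡1 (mod 3); (1|3)=+1, (1|3)=+1; sign (−1)^0·+1^5·+1^2 = +1.
(a,b)_31: α=2, u≡3; β=3, v≡4 (mod 31); (3|31)=-1, (4|31)=+1; sign (−1)^0·-1^3·+1^2 = -1.
(a,b)_7: α=1, u≡1; β=2, v≡4 (mod 7); (1|7)=+1, (4|7)=+1; sign (−1)^0·+1^2·+1^1 = +1.
(a,b)_41: α=1, u≡3; β=2, v≡13 (mod 41); (3|41)=-1, (13|41)=-1; sign (−1)^0·-1^2·-1^1 = -1.
(a,b)_2: α=2, β=7; u≡1, v≡7 (mod 8); ε(u)ε(v)=0·1, αω(v)=2·0, βω(u)=7·0; sum ≡ 0  ⇒  +1.
(a,b)_29: α=2, u≡11; β=3, v≡25 (mod 29); (11|29)=-1, (25|29)=+1; sign (−1)^0·-1^3·+1^2 = -1.
(a,b)_5: α=-2, u≡3; β=-2, v≡3 (mod 5); (3|5)=-1, (3|5)=-1; sign (−1)^0·-1^-2·-1^-2 = +1.
(a,b)_17: α=2, u≡15; β=1, v≡7 (mod 17); (15|17)=+1, (7|17)=-1; sign (−1)^0·+1^1·-1^2 = +1.
(-287, -91698 / ℚ) ramifies at {29, 31, 41, ∞}: a division algebra.

[29, 31, 41, inf]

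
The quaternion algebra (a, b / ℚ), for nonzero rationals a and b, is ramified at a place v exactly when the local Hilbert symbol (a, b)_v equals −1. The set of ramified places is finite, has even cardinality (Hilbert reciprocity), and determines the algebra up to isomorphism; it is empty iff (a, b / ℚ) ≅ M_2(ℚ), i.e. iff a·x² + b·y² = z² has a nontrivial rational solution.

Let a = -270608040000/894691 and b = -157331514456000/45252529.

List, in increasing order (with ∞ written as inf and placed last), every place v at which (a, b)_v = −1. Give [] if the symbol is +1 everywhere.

Mod squares: a ≡ -19, b ≡ -1615. Check v ∈ {∞, 2, 3, 5, 7, 17, 19, 31}.
v=17: a=17^4·(≡2), b=17^5·(≡5) mod 17; (2|17)=+1, (5|17)=-1; (−1)^{4·5·8}·(+1)^5·(-1)^4 = +1.
v=3: a=3^4·(≡2), b=3^6·(≡2) mod 3; (2|3)=-1, (2|3)=-1; (−1)^{4·6·1}·(-1)^6·(-1)^4 = +1.
v=∞: -19 < 0 and -1615 < 0  ⇒  (a,b)_∞ = -1.
v=19: a=19^-1·(≡8), b=19^1·(≡15) mod 19; (8|19)=-1, (15|19)=-1; (−1)^{-1·1·9}·(-1)^1·(-1)^-1 = -1.
v=5: a=5^4·(≡1), b=5^3·(≡3) mod 5; (1|5)=+1, (3|5)=-1; (−1)^{4·3·2}·(+1)^3·(-1)^4 = +1.
v=2: v_2(a)=6, v_2(b)=6; units ≡ 5, 1 (mod 8); ε·ε+αω+βω = 0·0+6·0+6·1 ≡ 0  ⇒  (a,b)_2 = +1.
v=31: a=31^-2·(≡3), b=31^-4·(≡7) mod 31; (3|31)=-1, (7|31)=+1; (−1)^{-2·-4·15}·(-1)^-4·(+1)^-2 = +1.
v=7: a=7^-2·(≡1), b=7^-2·(≡1) mod 7; (1|7)=+1, (1|7)=+1; (−1)^{-2·-2·3}·(+1)^-2·(+1)^-2 = +1.
|Ram(-19, -1615)| = 2, even; anisotropic at {19, ∞}.

[19, inf]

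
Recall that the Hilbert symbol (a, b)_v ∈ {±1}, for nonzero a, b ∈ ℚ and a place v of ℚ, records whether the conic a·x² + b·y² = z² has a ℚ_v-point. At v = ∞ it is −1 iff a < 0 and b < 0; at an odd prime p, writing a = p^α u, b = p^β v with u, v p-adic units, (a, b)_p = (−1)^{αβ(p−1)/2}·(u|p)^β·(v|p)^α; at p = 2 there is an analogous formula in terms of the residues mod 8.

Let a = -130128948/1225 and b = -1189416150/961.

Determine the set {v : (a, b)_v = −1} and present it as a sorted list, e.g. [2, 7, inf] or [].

[2, 29, 31, inf]

(a, b) ≡ (-10013, -587366) mod (ℚ^×)²; places V = {2, 3, 5, 7, 13, 17, 19, 29, 31, 41, ∞}.
(a,b)_5: α=-2, u≡3; β=2, v≡4 (mod 5); (3|5)=-1, (4|5)=+1; sign (−1)^0·-1^2·+1^-2 = +1.
(a,b)_2: α=2, β=1; u≡3, v≡5 (mod 8); ε(u)ε(v)=1·0, αω(v)=2·1, βω(u)=1·1; sum ≡ 1  ⇒  -1.
(a,b)_19: α=3, u≡1; β=1, v≡18 (mod 19); (1|19)=+1, (18|19)=-1; sign (−1)^1·+1^1·-1^3 = +1.
(a,b)_13: α=0, u≡4; β=1, v≡5 (mod 13); (4|13)=+1, (5|13)=-1; sign (−1)^0·+1^1·-1^0 = +1.
(a,b)_29: α=0, u≡12; β=1, v≡15 (mod 29); (12|29)=-1, (15|29)=-1; sign (−1)^0·-1^1·-1^0 = -1.
(a,b)_3: α=2, u≡1; β=4, v≡1 (mod 3); (1|3)=+1, (1|3)=+1; sign (−1)^0·+1^4·+1^2 = +1.
(a,b)_41: α=0, u≡31; β=1, v≡35 (mod 41); (31|41)=+1, (35|41)=-1; sign (−1)^0·+1^1·-1^0 = +1.
(a,b)_31: α=1, u≡4; β=-2, v≡3 (mod 31); (4|31)=+1, (3|31)=-1; sign (−1)^0·+1^-2·-1^1 = -1.
(a,b)_17: α=1, u≡14; β=0, v≡4 (mod 17); (14|17)=-1, (4|17)=+1; sign (−1)^0·-1^0·+1^1 = +1.
(a,b)_∞: sgn(-10013)=−, sgn(-587366)=−, so -1.
(a,b)_7: α=-2, u≡4; β=0, v≡4 (mod 7); (4|7)=+1, (4|7)=+1; sign (−1)^0·+1^0·+1^-2 = +1.
|Ram(-10013, -587366)| = 4, even; anisotropic at {2, 29, 31, ∞}.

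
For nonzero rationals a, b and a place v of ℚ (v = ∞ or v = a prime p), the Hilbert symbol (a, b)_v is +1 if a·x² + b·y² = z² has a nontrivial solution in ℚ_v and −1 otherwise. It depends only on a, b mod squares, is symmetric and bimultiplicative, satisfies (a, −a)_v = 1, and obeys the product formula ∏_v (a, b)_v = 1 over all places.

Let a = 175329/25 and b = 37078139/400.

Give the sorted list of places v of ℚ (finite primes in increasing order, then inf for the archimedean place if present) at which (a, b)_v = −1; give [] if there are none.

Mod squares: a ≡ 161, b ≡ 70091. Check v ∈ {∞, 2, 3, 5, 7, 11, 17, 19, 23, 31}.
v=23: a=23^1·(≡5), b=23^2·(≡19) mod 23; (5|23)=-1, (19|23)=-1; (−1)^{1·2·11}·(-1)^2·(-1)^1 = -1.
v=11: a=11^2·(≡10), b=11^0·(≡8) mod 11; (10|11)=-1, (8|11)=-1; (−1)^{2·0·5}·(-1)^0·(-1)^2 = +1.
v=3: a=3^2·(≡2), b=3^0·(≡2) mod 3; (2|3)=-1, (2|3)=-1; (−1)^{2·0·1}·(-1)^0·(-1)^2 = +1.
v=19: a=19^0·(≡9), b=19^1·(≡10) mod 19; (9|19)=+1, (10|19)=-1; (−1)^{0·1·9}·(+1)^1·(-1)^0 = +1.
v=7: a=7^1·(≡2), b=7^1·(≡5) mod 7; (2|7)=+1, (5|7)=-1; (−1)^{1·1·3}·(+1)^1·(-1)^1 = +1.
v=∞: 161 > 0 and 70091 > 0  ⇒  (a,b)_∞ = +1.
v=5: a=5^-2·(≡4), b=5^-2·(≡4) mod 5; (4|5)=+1, (4|5)=+1; (−1)^{-2·-2·2}·(+1)^-2·(+1)^-2 = +1.
v=31: a=31^0·(≡27), b=31^1·(≡22) mod 31; (27|31)=-1, (22|31)=-1; (−1)^{0·1·15}·(-1)^1·(-1)^0 = -1.
v=17: a=17^0·(≡1), b=17^1·(≡2) mod 17; (1|17)=+1, (2|17)=+1; (−1)^{0·1·8}·(+1)^1·(+1)^0 = +1.
v=2: v_2(a)=0, v_2(b)=-4; units ≡ 1, 3 (mod 8); ε·ε+αω+βω = 0·1+0·1+-4·0 ≡ 0  ⇒  (a,b)_2 = +1.
Ram(161, 70091) = {23, 31}; no ℚ_23-point on the conic.

[23, 31]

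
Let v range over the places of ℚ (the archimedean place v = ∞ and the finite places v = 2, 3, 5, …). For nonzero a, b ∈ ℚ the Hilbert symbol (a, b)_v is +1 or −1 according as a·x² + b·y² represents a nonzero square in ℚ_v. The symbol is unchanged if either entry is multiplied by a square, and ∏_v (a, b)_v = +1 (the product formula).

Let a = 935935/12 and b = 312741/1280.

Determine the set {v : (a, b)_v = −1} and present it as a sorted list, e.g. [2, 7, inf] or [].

(a, b) ≡ (23205, 2145) mod (ℚ^×)²; places V = {2, 3, 5, 7, 11, 13, 17, ∞}.
(a,b)_3: α=-1, u≡1; β=7, v≡1 (mod 3); (1|3)=+1, (1|3)=+1; sign (−1)^1·+1^7·+1^-1 = -1.
(a,b)_11: α=2, u≡2; β=1, v≡10 (mod 11); (2|11)=-1, (10|11)=-1; sign (−1)^0·-1^1·-1^2 = -1.
(a,b)_∞: sgn(23205)=+, sgn(2145)=+, so +1.
(a,b)_17: α=1, u≡5; β=0, v≡12 (mod 17); (5|17)=-1, (12|17)=-1; sign (−1)^0·-1^0·-1^1 = -1.
(a,b)_2: α=-2, β=-8; u≡5, v≡1 (mod 8); ε(u)ε(v)=0·0, αω(v)=-2·0, βω(u)=-8·1; sum ≡ 0  ⇒  +1.
(a,b)_13: α=1, u≡12; β=1, v≡12 (mod 13); (12|13)=+1, (12|13)=+1; sign (−1)^0·+1^1·+1^1 = +1.
(a,b)_7: α=1, u≡1; β=0, v≡5 (mod 7); (1|7)=+1, (5|7)=-1; sign (−1)^0·+1^0·-1^1 = -1.
(a,b)_5: α=1, u≡1; β=-1, v≡1 (mod 5); (1|5)=+1, (1|5)=+1; sign (−1)^0·+1^-1·+1^1 = +1.
(23205, 2145 / ℚ) ramifies at {3, 7, 11, 17}: a division algebra.

[3, 7, 11, 17]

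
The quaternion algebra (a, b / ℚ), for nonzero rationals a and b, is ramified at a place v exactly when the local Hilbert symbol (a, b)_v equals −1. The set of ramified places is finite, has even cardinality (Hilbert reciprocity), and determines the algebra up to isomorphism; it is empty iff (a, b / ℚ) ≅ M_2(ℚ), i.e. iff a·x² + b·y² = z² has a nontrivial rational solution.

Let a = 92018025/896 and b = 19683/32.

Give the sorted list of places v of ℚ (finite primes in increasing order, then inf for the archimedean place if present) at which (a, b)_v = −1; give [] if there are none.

[3, 7, 11, 17]

(a, b) ≡ (7854, 6) mod (ℚ^×)²; places V = {2, 3, 5, 7, 11, 17, ∞}.
(a,b)_17: α=1, u≡12; β=0, v≡10 (mod 17); (12|17)=-1, (10|17)=-1; sign (−1)^0·-1^0·-1^1 = -1.
(a,b)_7: α=-1, u≡4; β=0, v≡5 (mod 7); (4|7)=+1, (5|7)=-1; sign (−1)^0·+1^0·-1^-1 = -1.
(a,b)_3: α=9, u≡2; β=9, v≡2 (mod 3); (2|3)=-1, (2|3)=-1; sign (−1)^1·-1^9·-1^9 = -1.
(a,b)_∞: sgn(7854)=+, sgn(6)=+, so +1.
(a,b)_11: α=1, u≡10; β=0, v≡7 (mod 11); (10|11)=-1, (7|11)=-1; sign (−1)^0·-1^0·-1^1 = -1.
(a,b)_5: α=2, u≡1; β=0, v≡4 (mod 5); (1|5)=+1, (4|5)=+1; sign (−1)^0·+1^0·+1^2 = +1.
(a,b)_2: α=-7, β=-5; u≡7, v≡3 (mod 8); ε(u)ε(v)=1·1, αω(v)=-7·1, βω(u)=-5·0; sum ≡ 0  ⇒  +1.
Ram(7854, 6) = {3, 7, 11, 17}; no ℚ_3-point on the conic.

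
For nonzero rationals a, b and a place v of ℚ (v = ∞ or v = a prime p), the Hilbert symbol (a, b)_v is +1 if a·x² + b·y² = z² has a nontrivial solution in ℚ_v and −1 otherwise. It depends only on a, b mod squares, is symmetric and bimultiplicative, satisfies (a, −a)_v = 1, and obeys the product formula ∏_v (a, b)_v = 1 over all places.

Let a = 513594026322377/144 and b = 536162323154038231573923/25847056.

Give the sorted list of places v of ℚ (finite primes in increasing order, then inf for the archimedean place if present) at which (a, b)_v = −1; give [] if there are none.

(a, b) ≡ (17, 3003) mod (ℚ^×)²; places V = {2, 3, 7, 11, 13, 17, 19, 31, 41, ∞}.
(a,b)_41: α=0, u≡38; β=-2, v≡8 (mod 41); (38|41)=-1, (8|41)=+1; sign (−1)^0·-1^-2·+1^0 = +1.
(a,b)_7: α=2, u≡3; β=3, v≡1 (mod 7); (3|7)=-1, (1|7)=+1; sign (−1)^0·-1^3·+1^2 = -1.
(a,b)_19: α=2, u≡11; β=2, v≡9 (mod 19); (11|19)=+1, (9|19)=+1; sign (−1)^0·+1^2·+1^2 = +1.
(a,b)_31: α=0, u≡29; β=-2, v≡3 (mod 31); (29|31)=-1, (3|31)=-1; sign (−1)^0·-1^-2·-1^0 = +1.
(a,b)_3: α=-2, u≡2; β=1, v≡2 (mod 3); (2|3)=-1, (2|3)=-1; sign (−1)^0·-1^1·-1^-2 = -1.
(a,b)_17: α=5, u≡2; β=6, v≡5 (mod 17); (2|17)=+1, (5|17)=-1; sign (−1)^0·+1^6·-1^5 = -1.
(a,b)_2: α=-4, β=-4; u≡1, v≡3 (mod 8); ε(u)ε(v)=0·1, αω(v)=-4·1, βω(u)=-4·0; sum ≡ 0  ⇒  +1.
(a,b)_13: α=2, u≡9; β=5, v≡10 (mod 13); (9|13)=+1, (10|13)=+1; sign (−1)^0·+1^5·+1^2 = +1.
(a,b)_11: α=2, u≡7; β=5, v≡4 (mod 11); (7|11)=-1, (4|11)=+1; sign (−1)^0·-1^5·+1^2 = -1.
(a,b)_∞: sgn(17)=+, sgn(3003)=+, so +1.
(17, 3003 / ℚ) ramifies at {3, 7, 11, 17}: a division algebra.

[3, 7, 11, 17]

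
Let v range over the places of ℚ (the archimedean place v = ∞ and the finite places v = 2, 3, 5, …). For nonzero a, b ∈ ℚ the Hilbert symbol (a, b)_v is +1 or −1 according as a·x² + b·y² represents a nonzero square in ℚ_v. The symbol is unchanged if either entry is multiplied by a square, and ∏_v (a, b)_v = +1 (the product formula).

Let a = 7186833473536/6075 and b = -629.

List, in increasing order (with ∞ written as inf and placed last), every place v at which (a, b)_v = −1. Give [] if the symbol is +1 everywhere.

Mod squares: a ≡ 60078, b ≡ -629. Check v ∈ {∞, 2, 3, 5, 17, 19, 31, 37}.
v=3: a=3^-5·(≡1), b=3^0·(≡1) mod 3; (1|3)=+1, (1|3)=+1; (−1)^{-5·0·1}·(+1)^0·(+1)^-5 = +1.
v=31: a=31^1·(≡14), b=31^0·(≡22) mod 31; (14|31)=+1, (22|31)=-1; (−1)^{1·0·15}·(+1)^0·(-1)^1 = -1.
v=17: a=17^1·(≡13), b=17^1·(≡14) mod 17; (13|17)=+1, (14|17)=-1; (−1)^{1·1·8}·(+1)^1·(-1)^1 = -1.
v=37: a=37^2·(≡4), b=37^1·(≡20) mod 37; (4|37)=+1, (20|37)=-1; (−1)^{2·1·18}·(+1)^1·(-1)^2 = +1.
v=∞: 60078 > 0 and -629 < 0  ⇒  (a,b)_∞ = +1.
v=19: a=19^1·(≡2), b=19^0·(≡17) mod 19; (2|19)=-1, (17|19)=+1; (−1)^{1·0·9}·(-1)^0·(+1)^1 = +1.
v=2: v_2(a)=19, v_2(b)=0; units ≡ 7, 3 (mod 8); ε·ε+αω+βω = 1·1+19·1+0·0 ≡ 0  ⇒  (a,b)_2 = +1.
v=5: a=5^-2·(≡2), b=5^0·(≡1) mod 5; (2|5)=-1, (1|5)=+1; (−1)^{-2·0·2}·(-1)^0·(+1)^-2 = +1.
|Ram(60078, -629)| = 2, even; anisotropic at {17, 31}.

[17, 31]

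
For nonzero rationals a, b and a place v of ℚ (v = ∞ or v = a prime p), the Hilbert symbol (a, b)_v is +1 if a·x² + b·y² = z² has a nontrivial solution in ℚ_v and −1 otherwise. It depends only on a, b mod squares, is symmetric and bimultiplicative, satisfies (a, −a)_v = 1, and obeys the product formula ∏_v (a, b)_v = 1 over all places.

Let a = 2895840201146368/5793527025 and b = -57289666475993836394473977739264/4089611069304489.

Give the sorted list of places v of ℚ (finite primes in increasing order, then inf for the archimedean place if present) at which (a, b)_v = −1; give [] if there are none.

[7, 17]

Mod squares: a ≡ 572033, b ≡ -46. Check v ∈ {∞, 2, 3, 5, 7, 11, 13, 17, 19, 23, 41}.
v=∞: 572033 > 0 and -46 < 0  ⇒  (a,b)_∞ = +1.
v=19: a=19^-1·(≡1), b=19^-4·(≡7) mod 19; (1|19)=+1, (7|19)=+1; (−1)^{-1·-4·9}·(+1)^-4·(+1)^-1 = +1.
v=11: a=11^-1·(≡2), b=11^2·(≡3) mod 11; (2|11)=-1, (3|11)=+1; (−1)^{-1·2·5}·(-1)^2·(+1)^-1 = +1.
v=2: v_2(a)=18, v_2(b)=11; units ≡ 1, 1 (mod 8); ε·ε+αω+βω = 0·0+18·0+11·0 ≡ 0  ⇒  (a,b)_2 = +1.
v=23: a=23^1·(≡2), b=23^3·(≡7) mod 23; (2|23)=+1, (7|23)=-1; (−1)^{1·3·11}·(+1)^3·(-1)^1 = +1.
v=5: a=5^-2·(≡3), b=5^0·(≡4) mod 5; (3|5)=-1, (4|5)=+1; (−1)^{-2·0·2}·(-1)^0·(+1)^-2 = +1.
v=3: a=3^-8·(≡2), b=3^-22·(≡2) mod 3; (2|3)=-1, (2|3)=-1; (−1)^{-8·-22·1}·(-1)^-22·(-1)^-8 = +1.
v=17: a=17^1·(≡14), b=17^2·(≡5) mod 17; (14|17)=-1, (5|17)=-1; (−1)^{1·2·8}·(-1)^2·(-1)^1 = -1.
v=41: a=41^2·(≡21), b=41^6·(≡31) mod 41; (21|41)=+1, (31|41)=+1; (−1)^{2·6·20}·(+1)^6·(+1)^2 = +1.
v=13: a=13^-2·(≡2), b=13^0·(≡7) mod 13; (2|13)=-1, (7|13)=-1; (−1)^{-2·0·6}·(-1)^0·(-1)^-2 = +1.
v=7: a=7^5·(≡1), b=7^12·(≡5) mod 7; (1|7)=+1, (5|7)=-1; (−1)^{5·12·3}·(+1)^12·(-1)^5 = -1.
Ram(572033, -46) = {7, 17}; no ℚ_7-point on the conic.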